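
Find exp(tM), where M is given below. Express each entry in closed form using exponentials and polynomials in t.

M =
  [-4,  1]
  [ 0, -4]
e^{tM} =
  [exp(-4*t), t*exp(-4*t)]
  [0, exp(-4*t)]

Strategy: write M = P · J · P⁻¹ where J is a Jordan canonical form, so e^{tM} = P · e^{tJ} · P⁻¹, and e^{tJ} can be computed block-by-block.

M has Jordan form
J =
  [-4,  1]
  [ 0, -4]
(up to reordering of blocks).

Per-block formulas:
  For a 2×2 Jordan block J_2(-4): exp(t · J_2(-4)) = e^(-4t)·(I + t·N), where N is the 2×2 nilpotent shift.

After assembling e^{tJ} and conjugating by P, we get:

e^{tM} =
  [exp(-4*t), t*exp(-4*t)]
  [0, exp(-4*t)]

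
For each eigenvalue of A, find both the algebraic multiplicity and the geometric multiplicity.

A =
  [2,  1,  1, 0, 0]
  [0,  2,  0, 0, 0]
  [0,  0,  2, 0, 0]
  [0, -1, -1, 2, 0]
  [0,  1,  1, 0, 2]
λ = 2: alg = 5, geom = 4

Step 1 — factor the characteristic polynomial to read off the algebraic multiplicities:
  χ_A(x) = (x - 2)^5

Step 2 — compute geometric multiplicities via the rank-nullity identity g(λ) = n − rank(A − λI):
  rank(A − (2)·I) = 1, so dim ker(A − (2)·I) = n − 1 = 4

Summary:
  λ = 2: algebraic multiplicity = 5, geometric multiplicity = 4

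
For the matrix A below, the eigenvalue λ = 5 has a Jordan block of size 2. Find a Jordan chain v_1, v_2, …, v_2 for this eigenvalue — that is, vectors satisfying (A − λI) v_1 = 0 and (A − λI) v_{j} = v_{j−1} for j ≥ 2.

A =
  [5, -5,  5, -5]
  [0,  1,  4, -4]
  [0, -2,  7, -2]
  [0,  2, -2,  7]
A Jordan chain for λ = 5 of length 2:
v_1 = (-5, -4, -2, 2)ᵀ
v_2 = (0, 1, 0, 0)ᵀ

Let N = A − (5)·I. We want v_2 with N^2 v_2 = 0 but N^1 v_2 ≠ 0; then v_{j-1} := N · v_j for j = 2, …, 2.

Pick v_2 = (0, 1, 0, 0)ᵀ.
Then v_1 = N · v_2 = (-5, -4, -2, 2)ᵀ.

Sanity check: (A − (5)·I) v_1 = (0, 0, 0, 0)ᵀ = 0. ✓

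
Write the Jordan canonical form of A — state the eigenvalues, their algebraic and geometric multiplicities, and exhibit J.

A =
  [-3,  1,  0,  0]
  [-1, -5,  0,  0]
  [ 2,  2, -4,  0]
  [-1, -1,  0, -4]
J_2(-4) ⊕ J_1(-4) ⊕ J_1(-4)

The characteristic polynomial is
  det(x·I − A) = x^4 + 16*x^3 + 96*x^2 + 256*x + 256 = (x + 4)^4

Eigenvalues and multiplicities (the geometric multiplicity of λ is n − rank(A − λI), which equals the number of Jordan blocks for λ):
  λ = -4: algebraic multiplicity = 4, geometric multiplicity = 3

Determining the block sizes for each eigenvalue:
  λ = -4: 3 blocks summing to 4 forces exactly one block of size 2 and the rest size 1 → block sizes [2, 1, 1]

Assembling the blocks gives a Jordan form
J =
  [-4,  1,  0,  0]
  [ 0, -4,  0,  0]
  [ 0,  0, -4,  0]
  [ 0,  0,  0, -4]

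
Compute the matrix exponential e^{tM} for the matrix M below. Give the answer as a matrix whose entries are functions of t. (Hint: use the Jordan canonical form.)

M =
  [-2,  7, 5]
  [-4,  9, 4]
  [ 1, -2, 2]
e^{tM} =
  [t^2*exp(3*t) - 5*t*exp(3*t) + exp(3*t), -3*t^2*exp(3*t)/2 + 7*t*exp(3*t), -t^2*exp(3*t) + 5*t*exp(3*t)]
  [-4*t*exp(3*t), 6*t*exp(3*t) + exp(3*t), 4*t*exp(3*t)]
  [t^2*exp(3*t) + t*exp(3*t), -3*t^2*exp(3*t)/2 - 2*t*exp(3*t), -t^2*exp(3*t) - t*exp(3*t) + exp(3*t)]

Strategy: write M = P · J · P⁻¹ where J is a Jordan canonical form, so e^{tM} = P · e^{tJ} · P⁻¹, and e^{tJ} can be computed block-by-block.

M has Jordan form
J =
  [3, 1, 0]
  [0, 3, 1]
  [0, 0, 3]
(up to reordering of blocks).

Per-block formulas:
  For a 3×3 Jordan block J_3(3): exp(t · J_3(3)) = e^(3t)·(I + t·N + (t^2/2)·N^2), where N is the 3×3 nilpotent shift.

After assembling e^{tJ} and conjugating by P, we get:

e^{tM} =
  [t^2*exp(3*t) - 5*t*exp(3*t) + exp(3*t), -3*t^2*exp(3*t)/2 + 7*t*exp(3*t), -t^2*exp(3*t) + 5*t*exp(3*t)]
  [-4*t*exp(3*t), 6*t*exp(3*t) + exp(3*t), 4*t*exp(3*t)]
  [t^2*exp(3*t) + t*exp(3*t), -3*t^2*exp(3*t)/2 - 2*t*exp(3*t), -t^2*exp(3*t) - t*exp(3*t) + exp(3*t)]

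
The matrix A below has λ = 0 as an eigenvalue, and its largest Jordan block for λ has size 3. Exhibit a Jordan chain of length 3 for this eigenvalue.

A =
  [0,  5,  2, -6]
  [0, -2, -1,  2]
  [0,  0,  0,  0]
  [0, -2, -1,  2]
A Jordan chain for λ = 0 of length 3:
v_1 = (2, 0, 0, 0)ᵀ
v_2 = (5, -2, 0, -2)ᵀ
v_3 = (0, 1, 0, 0)ᵀ

Let N = A − (0)·I. We want v_3 with N^3 v_3 = 0 but N^2 v_3 ≠ 0; then v_{j-1} := N · v_j for j = 3, …, 2.

Pick v_3 = (0, 1, 0, 0)ᵀ.
Then v_2 = N · v_3 = (5, -2, 0, -2)ᵀ.
Then v_1 = N · v_2 = (2, 0, 0, 0)ᵀ.

Sanity check: (A − (0)·I) v_1 = (0, 0, 0, 0)ᵀ = 0. ✓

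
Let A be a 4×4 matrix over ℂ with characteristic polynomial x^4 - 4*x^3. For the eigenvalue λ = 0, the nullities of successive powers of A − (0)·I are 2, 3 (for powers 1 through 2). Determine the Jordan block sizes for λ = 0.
Block sizes for λ = 0: [2, 1]

From the dimensions of kernels of powers, the number of Jordan blocks of size at least j is d_j − d_{j−1} where d_j = dim ker(N^j) (with d_0 = 0). Computing the differences gives [2, 1].
The number of blocks of size exactly k is (#blocks of size ≥ k) − (#blocks of size ≥ k + 1), so the partition is: 1 block(s) of size 1, 1 block(s) of size 2.
In nonincreasing order the block sizes are [2, 1].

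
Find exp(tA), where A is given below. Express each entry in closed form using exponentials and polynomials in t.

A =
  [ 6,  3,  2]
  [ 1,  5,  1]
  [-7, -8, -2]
e^{tA} =
  [-t^2*exp(3*t) + 3*t*exp(3*t) + exp(3*t), -t^2*exp(3*t)/2 + 3*t*exp(3*t), -t^2*exp(3*t)/2 + 2*t*exp(3*t)]
  [-t^2*exp(3*t) + t*exp(3*t), -t^2*exp(3*t)/2 + 2*t*exp(3*t) + exp(3*t), -t^2*exp(3*t)/2 + t*exp(3*t)]
  [3*t^2*exp(3*t) - 7*t*exp(3*t), 3*t^2*exp(3*t)/2 - 8*t*exp(3*t), 3*t^2*exp(3*t)/2 - 5*t*exp(3*t) + exp(3*t)]

Strategy: write A = P · J · P⁻¹ where J is a Jordan canonical form, so e^{tA} = P · e^{tJ} · P⁻¹, and e^{tJ} can be computed block-by-block.

A has Jordan form
J =
  [3, 1, 0]
  [0, 3, 1]
  [0, 0, 3]
(up to reordering of blocks).

Per-block formulas:
  For a 3×3 Jordan block J_3(3): exp(t · J_3(3)) = e^(3t)·(I + t·N + (t^2/2)·N^2), where N is the 3×3 nilpotent shift.

After assembling e^{tJ} and conjugating by P, we get:

e^{tA} =
  [-t^2*exp(3*t) + 3*t*exp(3*t) + exp(3*t), -t^2*exp(3*t)/2 + 3*t*exp(3*t), -t^2*exp(3*t)/2 + 2*t*exp(3*t)]
  [-t^2*exp(3*t) + t*exp(3*t), -t^2*exp(3*t)/2 + 2*t*exp(3*t) + exp(3*t), -t^2*exp(3*t)/2 + t*exp(3*t)]
  [3*t^2*exp(3*t) - 7*t*exp(3*t), 3*t^2*exp(3*t)/2 - 8*t*exp(3*t), 3*t^2*exp(3*t)/2 - 5*t*exp(3*t) + exp(3*t)]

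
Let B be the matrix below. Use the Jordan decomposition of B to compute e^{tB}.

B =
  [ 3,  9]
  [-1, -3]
e^{tB} =
  [3*t + 1, 9*t]
  [-t, 1 - 3*t]

Strategy: write B = P · J · P⁻¹ where J is a Jordan canonical form, so e^{tB} = P · e^{tJ} · P⁻¹, and e^{tJ} can be computed block-by-block.

B has Jordan form
J =
  [0, 1]
  [0, 0]
(up to reordering of blocks).

Per-block formulas:
  For a 2×2 Jordan block J_2(0): exp(t · J_2(0)) = e^(0t)·(I + t·N), where N is the 2×2 nilpotent shift.

After assembling e^{tJ} and conjugating by P, we get:

e^{tB} =
  [3*t + 1, 9*t]
  [-t, 1 - 3*t]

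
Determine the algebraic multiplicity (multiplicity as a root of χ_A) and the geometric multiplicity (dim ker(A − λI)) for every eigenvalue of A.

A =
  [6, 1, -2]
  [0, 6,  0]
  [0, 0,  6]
λ = 6: alg = 3, geom = 2

Step 1 — factor the characteristic polynomial to read off the algebraic multiplicities:
  χ_A(x) = (x - 6)^3

Step 2 — compute geometric multiplicities via the rank-nullity identity g(λ) = n − rank(A − λI):
  rank(A − (6)·I) = 1, so dim ker(A − (6)·I) = n − 1 = 2

Summary:
  λ = 6: algebraic multiplicity = 3, geometric multiplicity = 2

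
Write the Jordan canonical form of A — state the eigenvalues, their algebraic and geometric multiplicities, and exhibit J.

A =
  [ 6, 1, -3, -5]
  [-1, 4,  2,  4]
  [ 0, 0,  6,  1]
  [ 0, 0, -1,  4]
J_3(5) ⊕ J_1(5)

The characteristic polynomial is
  det(x·I − A) = x^4 - 20*x^3 + 150*x^2 - 500*x + 625 = (x - 5)^4

Eigenvalues and multiplicities (the geometric multiplicity of λ is n − rank(A − λI), which equals the number of Jordan blocks for λ):
  λ = 5: algebraic multiplicity = 4, geometric multiplicity = 2

Determining the block sizes for each eigenvalue:
  λ = 5: with am = 4 and gm = 2, the partition is not yet determined (e.g. several partitions of 4 into 2 parts exist). Let N = A − (5)·I. Computing rank(N^1) = 2, rank(N^2) = 1, rank(N^3) = 0; the number of blocks of size ≥ j is rank(N^{j−1}) − rank(N^j), giving [2, 1, 1]. So we have 1 block(s) of size 3, 1 block(s) of size 1 → block sizes [3, 1]

Assembling the blocks gives a Jordan form
J =
  [5, 1, 0, 0]
  [0, 5, 1, 0]
  [0, 0, 5, 0]
  [0, 0, 0, 5]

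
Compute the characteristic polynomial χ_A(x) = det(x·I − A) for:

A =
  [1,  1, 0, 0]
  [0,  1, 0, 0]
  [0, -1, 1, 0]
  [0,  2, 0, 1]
x^4 - 4*x^3 + 6*x^2 - 4*x + 1

Expanding det(x·I − A) (e.g. by cofactor expansion or by noting that A is similar to its Jordan form J, which has the same characteristic polynomial as A) gives
  χ_A(x) = x^4 - 4*x^3 + 6*x^2 - 4*x + 1
which factors as (x - 1)^4. The eigenvalues (with algebraic multiplicities) are λ = 1 with multiplicity 4.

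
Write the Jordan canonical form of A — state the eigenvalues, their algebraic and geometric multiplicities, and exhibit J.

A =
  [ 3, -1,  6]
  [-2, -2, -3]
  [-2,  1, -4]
J_3(-1)

The characteristic polynomial is
  det(x·I − A) = x^3 + 3*x^2 + 3*x + 1 = (x + 1)^3

Eigenvalues and multiplicities (the geometric multiplicity of λ is n − rank(A − λI), which equals the number of Jordan blocks for λ):
  λ = -1: algebraic multiplicity = 3, geometric multiplicity = 1

Determining the block sizes for each eigenvalue:
  λ = -1: one block (gm = 1), so the single block has size am = 3 → block sizes [3]

Assembling the blocks gives a Jordan form
J =
  [-1,  1,  0]
  [ 0, -1,  1]
  [ 0,  0, -1]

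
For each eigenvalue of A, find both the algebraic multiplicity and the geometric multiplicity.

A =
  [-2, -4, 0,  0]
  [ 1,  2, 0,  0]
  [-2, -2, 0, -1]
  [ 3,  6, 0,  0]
λ = 0: alg = 4, geom = 2

Step 1 — factor the characteristic polynomial to read off the algebraic multiplicities:
  χ_A(x) = x^4

Step 2 — compute geometric multiplicities via the rank-nullity identity g(λ) = n − rank(A − λI):
  rank(A − (0)·I) = 2, so dim ker(A − (0)·I) = n − 2 = 2

Summary:
  λ = 0: algebraic multiplicity = 4, geometric multiplicity = 2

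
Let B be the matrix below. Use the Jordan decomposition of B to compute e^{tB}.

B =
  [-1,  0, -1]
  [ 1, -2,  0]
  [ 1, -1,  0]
e^{tB} =
  [-t^2*exp(-t)/2 + exp(-t), t^2*exp(-t)/2, -t^2*exp(-t)/2 - t*exp(-t)]
  [-t^2*exp(-t)/2 + t*exp(-t), t^2*exp(-t)/2 - t*exp(-t) + exp(-t), -t^2*exp(-t)/2]
  [t*exp(-t), -t*exp(-t), t*exp(-t) + exp(-t)]

Strategy: write B = P · J · P⁻¹ where J is a Jordan canonical form, so e^{tB} = P · e^{tJ} · P⁻¹, and e^{tJ} can be computed block-by-block.

B has Jordan form
J =
  [-1,  1,  0]
  [ 0, -1,  1]
  [ 0,  0, -1]
(up to reordering of blocks).

Per-block formulas:
  For a 3×3 Jordan block J_3(-1): exp(t · J_3(-1)) = e^(-1t)·(I + t·N + (t^2/2)·N^2), where N is the 3×3 nilpotent shift.

After assembling e^{tJ} and conjugating by P, we get:

e^{tB} =
  [-t^2*exp(-t)/2 + exp(-t), t^2*exp(-t)/2, -t^2*exp(-t)/2 - t*exp(-t)]
  [-t^2*exp(-t)/2 + t*exp(-t), t^2*exp(-t)/2 - t*exp(-t) + exp(-t), -t^2*exp(-t)/2]
  [t*exp(-t), -t*exp(-t), t*exp(-t) + exp(-t)]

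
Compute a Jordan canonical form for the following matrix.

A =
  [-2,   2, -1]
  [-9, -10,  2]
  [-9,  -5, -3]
J_3(-5)

The characteristic polynomial is
  det(x·I − A) = x^3 + 15*x^2 + 75*x + 125 = (x + 5)^3

Eigenvalues and multiplicities (the geometric multiplicity of λ is n − rank(A − λI), which equals the number of Jordan blocks for λ):
  λ = -5: algebraic multiplicity = 3, geometric multiplicity = 1

Determining the block sizes for each eigenvalue:
  λ = -5: one block (gm = 1), so the single block has size am = 3 → block sizes [3]

Assembling the blocks gives a Jordan form
J =
  [-5,  1,  0]
  [ 0, -5,  1]
  [ 0,  0, -5]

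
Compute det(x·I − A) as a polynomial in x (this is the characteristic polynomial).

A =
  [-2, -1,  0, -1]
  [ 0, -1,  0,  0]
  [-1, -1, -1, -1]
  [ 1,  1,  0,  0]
x^4 + 4*x^3 + 6*x^2 + 4*x + 1

Expanding det(x·I − A) (e.g. by cofactor expansion or by noting that A is similar to its Jordan form J, which has the same characteristic polynomial as A) gives
  χ_A(x) = x^4 + 4*x^3 + 6*x^2 + 4*x + 1
which factors as (x + 1)^4. The eigenvalues (with algebraic multiplicities) are λ = -1 with multiplicity 4.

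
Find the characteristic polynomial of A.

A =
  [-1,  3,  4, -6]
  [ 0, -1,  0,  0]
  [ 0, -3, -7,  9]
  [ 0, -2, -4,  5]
x^4 + 4*x^3 + 6*x^2 + 4*x + 1

Expanding det(x·I − A) (e.g. by cofactor expansion or by noting that A is similar to its Jordan form J, which has the same characteristic polynomial as A) gives
  χ_A(x) = x^4 + 4*x^3 + 6*x^2 + 4*x + 1
which factors as (x + 1)^4. The eigenvalues (with algebraic multiplicities) are λ = -1 with multiplicity 4.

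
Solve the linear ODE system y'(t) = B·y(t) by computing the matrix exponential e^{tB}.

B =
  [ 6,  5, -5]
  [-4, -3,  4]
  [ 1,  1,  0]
e^{tB} =
  [5*t*exp(t) + exp(t), 5*t*exp(t), -5*t*exp(t)]
  [-4*t*exp(t), -4*t*exp(t) + exp(t), 4*t*exp(t)]
  [t*exp(t), t*exp(t), -t*exp(t) + exp(t)]

Strategy: write B = P · J · P⁻¹ where J is a Jordan canonical form, so e^{tB} = P · e^{tJ} · P⁻¹, and e^{tJ} can be computed block-by-block.

B has Jordan form
J =
  [1, 1, 0]
  [0, 1, 0]
  [0, 0, 1]
(up to reordering of blocks).

Per-block formulas:
  For a 2×2 Jordan block J_2(1): exp(t · J_2(1)) = e^(1t)·(I + t·N), where N is the 2×2 nilpotent shift.
  For a 1×1 block at λ = 1: exp(t · [1]) = [e^(1t)].

After assembling e^{tJ} and conjugating by P, we get:

e^{tB} =
  [5*t*exp(t) + exp(t), 5*t*exp(t), -5*t*exp(t)]
  [-4*t*exp(t), -4*t*exp(t) + exp(t), 4*t*exp(t)]
  [t*exp(t), t*exp(t), -t*exp(t) + exp(t)]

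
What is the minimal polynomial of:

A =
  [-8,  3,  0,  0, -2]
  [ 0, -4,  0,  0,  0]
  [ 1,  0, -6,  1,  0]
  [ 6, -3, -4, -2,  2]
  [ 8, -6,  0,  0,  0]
x^2 + 8*x + 16

The characteristic polynomial is χ_A(x) = (x + 4)^5, so the eigenvalues are known. The minimal polynomial is
  m_A(x) = Π_λ (x − λ)^{k_λ}
where k_λ is the size of the *largest* Jordan block for λ (equivalently, the smallest k with (A − λI)^k v = 0 for every generalised eigenvector v of λ).

  λ = -4: largest Jordan block has size 2, contributing (x + 4)^2

So m_A(x) = (x + 4)^2 = x^2 + 8*x + 16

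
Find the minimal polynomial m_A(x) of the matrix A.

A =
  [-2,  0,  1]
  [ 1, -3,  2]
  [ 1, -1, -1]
x^3 + 6*x^2 + 12*x + 8

The characteristic polynomial is χ_A(x) = (x + 2)^3, so the eigenvalues are known. The minimal polynomial is
  m_A(x) = Π_λ (x − λ)^{k_λ}
where k_λ is the size of the *largest* Jordan block for λ (equivalently, the smallest k with (A − λI)^k v = 0 for every generalised eigenvector v of λ).

  λ = -2: largest Jordan block has size 3, contributing (x + 2)^3

So m_A(x) = (x + 2)^3 = x^3 + 6*x^2 + 12*x + 8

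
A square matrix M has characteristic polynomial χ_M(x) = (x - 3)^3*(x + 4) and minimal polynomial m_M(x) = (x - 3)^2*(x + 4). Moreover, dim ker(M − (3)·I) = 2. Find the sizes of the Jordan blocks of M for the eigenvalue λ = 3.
Block sizes for λ = 3: [2, 1]

Step 1 — from the characteristic polynomial, algebraic multiplicity of λ = 3 is 3. From dim ker(M − (3)·I) = 2, there are exactly 2 Jordan blocks for λ = 3.
Step 2 — from the minimal polynomial, the factor (x − 3)^2 tells us the largest block for λ = 3 has size 2.
Step 3 — with total size 3, 2 blocks, and largest block 2, the block sizes (in nonincreasing order) are [2, 1].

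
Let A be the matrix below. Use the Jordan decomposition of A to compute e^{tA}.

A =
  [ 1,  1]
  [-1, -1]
e^{tA} =
  [t + 1, t]
  [-t, 1 - t]

Strategy: write A = P · J · P⁻¹ where J is a Jordan canonical form, so e^{tA} = P · e^{tJ} · P⁻¹, and e^{tJ} can be computed block-by-block.

A has Jordan form
J =
  [0, 1]
  [0, 0]
(up to reordering of blocks).

Per-block formulas:
  For a 2×2 Jordan block J_2(0): exp(t · J_2(0)) = e^(0t)·(I + t·N), where N is the 2×2 nilpotent shift.

After assembling e^{tJ} and conjugating by P, we get:

e^{tA} =
  [t + 1, t]
  [-t, 1 - t]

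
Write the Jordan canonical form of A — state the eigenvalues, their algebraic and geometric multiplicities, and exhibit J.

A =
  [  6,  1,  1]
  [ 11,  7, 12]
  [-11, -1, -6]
J_1(-5) ⊕ J_2(6)

The characteristic polynomial is
  det(x·I − A) = x^3 - 7*x^2 - 24*x + 180 = (x - 6)^2*(x + 5)

Eigenvalues and multiplicities (the geometric multiplicity of λ is n − rank(A − λI), which equals the number of Jordan blocks for λ):
  λ = -5: algebraic multiplicity = 1, geometric multiplicity = 1
  λ = 6: algebraic multiplicity = 2, geometric multiplicity = 1

Determining the block sizes for each eigenvalue:
  λ = -5: one block (gm = 1), so the single block has size am = 1 → block sizes [1]
  λ = 6: one block (gm = 1), so the single block has size am = 2 → block sizes [2]

Assembling the blocks gives a Jordan form
J =
  [-5, 0, 0]
  [ 0, 6, 1]
  [ 0, 0, 6]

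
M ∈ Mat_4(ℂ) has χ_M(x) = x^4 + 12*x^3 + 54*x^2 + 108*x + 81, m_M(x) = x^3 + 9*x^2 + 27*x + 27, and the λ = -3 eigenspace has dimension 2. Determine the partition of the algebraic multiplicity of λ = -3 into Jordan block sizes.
Block sizes for λ = -3: [3, 1]

Step 1 — from the characteristic polynomial, algebraic multiplicity of λ = -3 is 4. From dim ker(M − (-3)·I) = 2, there are exactly 2 Jordan blocks for λ = -3.
Step 2 — from the minimal polynomial, the factor (x + 3)^3 tells us the largest block for λ = -3 has size 3.
Step 3 — with total size 4, 2 blocks, and largest block 3, the block sizes (in nonincreasing order) are [3, 1].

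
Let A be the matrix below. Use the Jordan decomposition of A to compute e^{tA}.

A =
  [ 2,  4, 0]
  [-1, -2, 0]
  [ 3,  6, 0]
e^{tA} =
  [2*t + 1, 4*t, 0]
  [-t, 1 - 2*t, 0]
  [3*t, 6*t, 1]

Strategy: write A = P · J · P⁻¹ where J is a Jordan canonical form, so e^{tA} = P · e^{tJ} · P⁻¹, and e^{tJ} can be computed block-by-block.

A has Jordan form
J =
  [0, 1, 0]
  [0, 0, 0]
  [0, 0, 0]
(up to reordering of blocks).

Per-block formulas:
  For a 1×1 block at λ = 0: exp(t · [0]) = [e^(0t)].
  For a 2×2 Jordan block J_2(0): exp(t · J_2(0)) = e^(0t)·(I + t·N), where N is the 2×2 nilpotent shift.

After assembling e^{tJ} and conjugating by P, we get:

e^{tA} =
  [2*t + 1, 4*t, 0]
  [-t, 1 - 2*t, 0]
  [3*t, 6*t, 1]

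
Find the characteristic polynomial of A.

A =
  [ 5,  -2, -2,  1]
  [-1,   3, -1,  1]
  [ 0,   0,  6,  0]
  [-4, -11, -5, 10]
x^4 - 24*x^3 + 216*x^2 - 864*x + 1296

Expanding det(x·I − A) (e.g. by cofactor expansion or by noting that A is similar to its Jordan form J, which has the same characteristic polynomial as A) gives
  χ_A(x) = x^4 - 24*x^3 + 216*x^2 - 864*x + 1296
which factors as (x - 6)^4. The eigenvalues (with algebraic multiplicities) are λ = 6 with multiplicity 4.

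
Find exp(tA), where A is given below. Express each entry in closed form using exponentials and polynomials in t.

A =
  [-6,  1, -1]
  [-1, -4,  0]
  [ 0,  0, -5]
e^{tA} =
  [-t*exp(-5*t) + exp(-5*t), t*exp(-5*t), t^2*exp(-5*t)/2 - t*exp(-5*t)]
  [-t*exp(-5*t), t*exp(-5*t) + exp(-5*t), t^2*exp(-5*t)/2]
  [0, 0, exp(-5*t)]

Strategy: write A = P · J · P⁻¹ where J is a Jordan canonical form, so e^{tA} = P · e^{tJ} · P⁻¹, and e^{tJ} can be computed block-by-block.

A has Jordan form
J =
  [-5,  1,  0]
  [ 0, -5,  1]
  [ 0,  0, -5]
(up to reordering of blocks).

Per-block formulas:
  For a 3×3 Jordan block J_3(-5): exp(t · J_3(-5)) = e^(-5t)·(I + t·N + (t^2/2)·N^2), where N is the 3×3 nilpotent shift.

After assembling e^{tJ} and conjugating by P, we get:

e^{tA} =
  [-t*exp(-5*t) + exp(-5*t), t*exp(-5*t), t^2*exp(-5*t)/2 - t*exp(-5*t)]
  [-t*exp(-5*t), t*exp(-5*t) + exp(-5*t), t^2*exp(-5*t)/2]
  [0, 0, exp(-5*t)]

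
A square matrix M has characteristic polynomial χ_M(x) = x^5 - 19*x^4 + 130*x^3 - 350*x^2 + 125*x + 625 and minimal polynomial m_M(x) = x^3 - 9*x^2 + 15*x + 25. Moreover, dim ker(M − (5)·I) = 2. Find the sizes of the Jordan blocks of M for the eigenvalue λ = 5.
Block sizes for λ = 5: [2, 2]

Step 1 — from the characteristic polynomial, algebraic multiplicity of λ = 5 is 4. From dim ker(M − (5)·I) = 2, there are exactly 2 Jordan blocks for λ = 5.
Step 2 — from the minimal polynomial, the factor (x − 5)^2 tells us the largest block for λ = 5 has size 2.
Step 3 — with total size 4, 2 blocks, and largest block 2, the block sizes (in nonincreasing order) are [2, 2].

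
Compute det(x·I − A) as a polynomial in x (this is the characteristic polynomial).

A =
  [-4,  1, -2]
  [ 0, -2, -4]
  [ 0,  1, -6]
x^3 + 12*x^2 + 48*x + 64

Expanding det(x·I − A) (e.g. by cofactor expansion or by noting that A is similar to its Jordan form J, which has the same characteristic polynomial as A) gives
  χ_A(x) = x^3 + 12*x^2 + 48*x + 64
which factors as (x + 4)^3. The eigenvalues (with algebraic multiplicities) are λ = -4 with multiplicity 3.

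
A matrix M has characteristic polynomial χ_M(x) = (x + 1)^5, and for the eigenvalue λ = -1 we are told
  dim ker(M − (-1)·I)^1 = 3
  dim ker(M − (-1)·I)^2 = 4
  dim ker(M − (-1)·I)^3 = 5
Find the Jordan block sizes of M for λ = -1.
Block sizes for λ = -1: [3, 1, 1]

From the dimensions of kernels of powers, the number of Jordan blocks of size at least j is d_j − d_{j−1} where d_j = dim ker(N^j) (with d_0 = 0). Computing the differences gives [3, 1, 1].
The number of blocks of size exactly k is (#blocks of size ≥ k) − (#blocks of size ≥ k + 1), so the partition is: 2 block(s) of size 1, 1 block(s) of size 3.
In nonincreasing order the block sizes are [3, 1, 1].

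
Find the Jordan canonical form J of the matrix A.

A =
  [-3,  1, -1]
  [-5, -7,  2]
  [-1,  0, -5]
J_3(-5)

The characteristic polynomial is
  det(x·I − A) = x^3 + 15*x^2 + 75*x + 125 = (x + 5)^3

Eigenvalues and multiplicities (the geometric multiplicity of λ is n − rank(A − λI), which equals the number of Jordan blocks for λ):
  λ = -5: algebraic multiplicity = 3, geometric multiplicity = 1

Determining the block sizes for each eigenvalue:
  λ = -5: one block (gm = 1), so the single block has size am = 3 → block sizes [3]

Assembling the blocks gives a Jordan form
J =
  [-5,  1,  0]
  [ 0, -5,  1]
  [ 0,  0, -5]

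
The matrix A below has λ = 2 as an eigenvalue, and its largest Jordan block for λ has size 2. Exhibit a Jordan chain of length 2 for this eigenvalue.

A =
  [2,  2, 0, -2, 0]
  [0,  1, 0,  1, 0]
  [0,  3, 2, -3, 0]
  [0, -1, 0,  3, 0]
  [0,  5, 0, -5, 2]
A Jordan chain for λ = 2 of length 2:
v_1 = (2, -1, 3, -1, 5)ᵀ
v_2 = (0, 1, 0, 0, 0)ᵀ

Let N = A − (2)·I. We want v_2 with N^2 v_2 = 0 but N^1 v_2 ≠ 0; then v_{j-1} := N · v_j for j = 2, …, 2.

Pick v_2 = (0, 1, 0, 0, 0)ᵀ.
Then v_1 = N · v_2 = (2, -1, 3, -1, 5)ᵀ.

Sanity check: (A − (2)·I) v_1 = (0, 0, 0, 0, 0)ᵀ = 0. ✓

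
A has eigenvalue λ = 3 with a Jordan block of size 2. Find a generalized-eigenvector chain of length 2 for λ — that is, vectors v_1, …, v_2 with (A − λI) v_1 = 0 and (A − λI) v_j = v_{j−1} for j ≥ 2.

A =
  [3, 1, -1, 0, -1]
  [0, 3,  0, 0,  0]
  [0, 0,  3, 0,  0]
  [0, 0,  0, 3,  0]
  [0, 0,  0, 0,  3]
A Jordan chain for λ = 3 of length 2:
v_1 = (1, 0, 0, 0, 0)ᵀ
v_2 = (0, 1, 0, 0, 0)ᵀ

Let N = A − (3)·I. We want v_2 with N^2 v_2 = 0 but N^1 v_2 ≠ 0; then v_{j-1} := N · v_j for j = 2, …, 2.

Pick v_2 = (0, 1, 0, 0, 0)ᵀ.
Then v_1 = N · v_2 = (1, 0, 0, 0, 0)ᵀ.

Sanity check: (A − (3)·I) v_1 = (0, 0, 0, 0, 0)ᵀ = 0. ✓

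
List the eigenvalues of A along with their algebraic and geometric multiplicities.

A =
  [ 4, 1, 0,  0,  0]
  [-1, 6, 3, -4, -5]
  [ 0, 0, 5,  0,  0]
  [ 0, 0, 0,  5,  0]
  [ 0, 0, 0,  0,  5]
λ = 5: alg = 5, geom = 3

Step 1 — factor the characteristic polynomial to read off the algebraic multiplicities:
  χ_A(x) = (x - 5)^5

Step 2 — compute geometric multiplicities via the rank-nullity identity g(λ) = n − rank(A − λI):
  rank(A − (5)·I) = 2, so dim ker(A − (5)·I) = n − 2 = 3

Summary:
  λ = 5: algebraic multiplicity = 5, geometric multiplicity = 3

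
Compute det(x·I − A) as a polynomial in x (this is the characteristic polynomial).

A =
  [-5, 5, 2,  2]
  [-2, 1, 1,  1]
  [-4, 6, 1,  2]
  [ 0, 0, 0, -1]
x^4 + 4*x^3 + 6*x^2 + 4*x + 1

Expanding det(x·I − A) (e.g. by cofactor expansion or by noting that A is similar to its Jordan form J, which has the same characteristic polynomial as A) gives
  χ_A(x) = x^4 + 4*x^3 + 6*x^2 + 4*x + 1
which factors as (x + 1)^4. The eigenvalues (with algebraic multiplicities) are λ = -1 with multiplicity 4.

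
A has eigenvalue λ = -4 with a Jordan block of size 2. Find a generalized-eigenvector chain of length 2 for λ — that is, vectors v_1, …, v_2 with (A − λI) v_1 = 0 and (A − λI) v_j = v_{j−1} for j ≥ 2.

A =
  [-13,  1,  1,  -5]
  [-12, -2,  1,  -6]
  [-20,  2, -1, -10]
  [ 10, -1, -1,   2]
A Jordan chain for λ = -4 of length 2:
v_1 = (1, 2, 2, -1)ᵀ
v_2 = (0, 1, 0, 0)ᵀ

Let N = A − (-4)·I. We want v_2 with N^2 v_2 = 0 but N^1 v_2 ≠ 0; then v_{j-1} := N · v_j for j = 2, …, 2.

Pick v_2 = (0, 1, 0, 0)ᵀ.
Then v_1 = N · v_2 = (1, 2, 2, -1)ᵀ.

Sanity check: (A − (-4)·I) v_1 = (0, 0, 0, 0)ᵀ = 0. ✓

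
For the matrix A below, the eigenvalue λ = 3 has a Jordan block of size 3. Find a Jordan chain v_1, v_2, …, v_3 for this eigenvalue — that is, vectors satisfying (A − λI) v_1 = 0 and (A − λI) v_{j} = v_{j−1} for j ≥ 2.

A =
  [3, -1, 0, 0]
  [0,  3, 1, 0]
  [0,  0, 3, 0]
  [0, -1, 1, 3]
A Jordan chain for λ = 3 of length 3:
v_1 = (-1, 0, 0, -1)ᵀ
v_2 = (0, 1, 0, 1)ᵀ
v_3 = (0, 0, 1, 0)ᵀ

Let N = A − (3)·I. We want v_3 with N^3 v_3 = 0 but N^2 v_3 ≠ 0; then v_{j-1} := N · v_j for j = 3, …, 2.

Pick v_3 = (0, 0, 1, 0)ᵀ.
Then v_2 = N · v_3 = (0, 1, 0, 1)ᵀ.
Then v_1 = N · v_2 = (-1, 0, 0, -1)ᵀ.

Sanity check: (A − (3)·I) v_1 = (0, 0, 0, 0)ᵀ = 0. ✓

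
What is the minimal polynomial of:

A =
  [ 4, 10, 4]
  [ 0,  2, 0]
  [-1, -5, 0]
x^2 - 4*x + 4

The characteristic polynomial is χ_A(x) = (x - 2)^3, so the eigenvalues are known. The minimal polynomial is
  m_A(x) = Π_λ (x − λ)^{k_λ}
where k_λ is the size of the *largest* Jordan block for λ (equivalently, the smallest k with (A − λI)^k v = 0 for every generalised eigenvector v of λ).

  λ = 2: largest Jordan block has size 2, contributing (x − 2)^2

So m_A(x) = (x - 2)^2 = x^2 - 4*x + 4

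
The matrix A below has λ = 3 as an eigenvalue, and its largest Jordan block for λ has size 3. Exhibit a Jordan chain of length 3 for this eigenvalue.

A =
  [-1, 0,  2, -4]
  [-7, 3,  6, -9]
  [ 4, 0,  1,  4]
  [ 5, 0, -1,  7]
A Jordan chain for λ = 3 of length 3:
v_1 = (0, -3, 0, 0)ᵀ
v_2 = (-6, -8, 6, 9)ᵀ
v_3 = (2, 0, 1, 0)ᵀ

Let N = A − (3)·I. We want v_3 with N^3 v_3 = 0 but N^2 v_3 ≠ 0; then v_{j-1} := N · v_j for j = 3, …, 2.

Pick v_3 = (2, 0, 1, 0)ᵀ.
Then v_2 = N · v_3 = (-6, -8, 6, 9)ᵀ.
Then v_1 = N · v_2 = (0, -3, 0, 0)ᵀ.

Sanity check: (A − (3)·I) v_1 = (0, 0, 0, 0)ᵀ = 0. ✓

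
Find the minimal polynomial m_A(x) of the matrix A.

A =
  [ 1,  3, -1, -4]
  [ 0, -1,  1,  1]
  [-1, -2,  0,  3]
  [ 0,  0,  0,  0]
x^3

The characteristic polynomial is χ_A(x) = x^4, so the eigenvalues are known. The minimal polynomial is
  m_A(x) = Π_λ (x − λ)^{k_λ}
where k_λ is the size of the *largest* Jordan block for λ (equivalently, the smallest k with (A − λI)^k v = 0 for every generalised eigenvector v of λ).

  λ = 0: largest Jordan block has size 3, contributing (x − 0)^3

So m_A(x) = x^3 = x^3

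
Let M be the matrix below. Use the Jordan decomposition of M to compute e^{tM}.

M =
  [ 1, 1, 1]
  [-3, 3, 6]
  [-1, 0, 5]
e^{tM} =
  [-2*t*exp(3*t) + exp(3*t), -t^2*exp(3*t) + t*exp(3*t), 3*t^2*exp(3*t) + t*exp(3*t)]
  [-3*t*exp(3*t), -3*t^2*exp(3*t)/2 + exp(3*t), 9*t^2*exp(3*t)/2 + 6*t*exp(3*t)]
  [-t*exp(3*t), -t^2*exp(3*t)/2, 3*t^2*exp(3*t)/2 + 2*t*exp(3*t) + exp(3*t)]

Strategy: write M = P · J · P⁻¹ where J is a Jordan canonical form, so e^{tM} = P · e^{tJ} · P⁻¹, and e^{tJ} can be computed block-by-block.

M has Jordan form
J =
  [3, 1, 0]
  [0, 3, 1]
  [0, 0, 3]
(up to reordering of blocks).

Per-block formulas:
  For a 3×3 Jordan block J_3(3): exp(t · J_3(3)) = e^(3t)·(I + t·N + (t^2/2)·N^2), where N is the 3×3 nilpotent shift.

After assembling e^{tJ} and conjugating by P, we get:

e^{tM} =
  [-2*t*exp(3*t) + exp(3*t), -t^2*exp(3*t) + t*exp(3*t), 3*t^2*exp(3*t) + t*exp(3*t)]
  [-3*t*exp(3*t), -3*t^2*exp(3*t)/2 + exp(3*t), 9*t^2*exp(3*t)/2 + 6*t*exp(3*t)]
  [-t*exp(3*t), -t^2*exp(3*t)/2, 3*t^2*exp(3*t)/2 + 2*t*exp(3*t) + exp(3*t)]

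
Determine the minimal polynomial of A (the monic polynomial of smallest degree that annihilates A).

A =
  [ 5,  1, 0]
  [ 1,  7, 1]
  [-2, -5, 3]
x^3 - 15*x^2 + 75*x - 125

The characteristic polynomial is χ_A(x) = (x - 5)^3, so the eigenvalues are known. The minimal polynomial is
  m_A(x) = Π_λ (x − λ)^{k_λ}
where k_λ is the size of the *largest* Jordan block for λ (equivalently, the smallest k with (A − λI)^k v = 0 for every generalised eigenvector v of λ).

  λ = 5: largest Jordan block has size 3, contributing (x − 5)^3

So m_A(x) = (x - 5)^3 = x^3 - 15*x^2 + 75*x - 125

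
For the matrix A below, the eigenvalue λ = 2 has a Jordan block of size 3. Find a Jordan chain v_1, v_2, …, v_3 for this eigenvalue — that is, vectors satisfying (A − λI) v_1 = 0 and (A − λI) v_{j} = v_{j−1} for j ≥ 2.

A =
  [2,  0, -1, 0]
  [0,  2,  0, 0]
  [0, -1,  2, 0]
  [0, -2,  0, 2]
A Jordan chain for λ = 2 of length 3:
v_1 = (1, 0, 0, 0)ᵀ
v_2 = (0, 0, -1, -2)ᵀ
v_3 = (0, 1, 0, 0)ᵀ

Let N = A − (2)·I. We want v_3 with N^3 v_3 = 0 but N^2 v_3 ≠ 0; then v_{j-1} := N · v_j for j = 3, …, 2.

Pick v_3 = (0, 1, 0, 0)ᵀ.
Then v_2 = N · v_3 = (0, 0, -1, -2)ᵀ.
Then v_1 = N · v_2 = (1, 0, 0, 0)ᵀ.

Sanity check: (A − (2)·I) v_1 = (0, 0, 0, 0)ᵀ = 0. ✓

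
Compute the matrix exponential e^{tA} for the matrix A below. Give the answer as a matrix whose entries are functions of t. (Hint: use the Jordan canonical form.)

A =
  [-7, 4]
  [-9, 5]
e^{tA} =
  [-6*t*exp(-t) + exp(-t), 4*t*exp(-t)]
  [-9*t*exp(-t), 6*t*exp(-t) + exp(-t)]

Strategy: write A = P · J · P⁻¹ where J is a Jordan canonical form, so e^{tA} = P · e^{tJ} · P⁻¹, and e^{tJ} can be computed block-by-block.

A has Jordan form
J =
  [-1,  1]
  [ 0, -1]
(up to reordering of blocks).

Per-block formulas:
  For a 2×2 Jordan block J_2(-1): exp(t · J_2(-1)) = e^(-1t)·(I + t·N), where N is the 2×2 nilpotent shift.

After assembling e^{tJ} and conjugating by P, we get:

e^{tA} =
  [-6*t*exp(-t) + exp(-t), 4*t*exp(-t)]
  [-9*t*exp(-t), 6*t*exp(-t) + exp(-t)]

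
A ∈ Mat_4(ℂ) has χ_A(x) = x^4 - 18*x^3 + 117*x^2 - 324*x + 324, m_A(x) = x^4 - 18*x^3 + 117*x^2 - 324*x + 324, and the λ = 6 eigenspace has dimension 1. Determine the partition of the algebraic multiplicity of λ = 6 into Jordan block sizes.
Block sizes for λ = 6: [2]

Step 1 — from the characteristic polynomial, algebraic multiplicity of λ = 6 is 2. From dim ker(A − (6)·I) = 1, there are exactly 1 Jordan blocks for λ = 6.
Step 2 — from the minimal polynomial, the factor (x − 6)^2 tells us the largest block for λ = 6 has size 2.
Step 3 — with total size 2, 1 blocks, and largest block 2, the block sizes (in nonincreasing order) are [2].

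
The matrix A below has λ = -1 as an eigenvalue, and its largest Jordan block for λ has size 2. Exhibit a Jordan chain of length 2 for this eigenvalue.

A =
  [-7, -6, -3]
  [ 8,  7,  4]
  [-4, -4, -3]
A Jordan chain for λ = -1 of length 2:
v_1 = (-6, 8, -4)ᵀ
v_2 = (1, 0, 0)ᵀ

Let N = A − (-1)·I. We want v_2 with N^2 v_2 = 0 but N^1 v_2 ≠ 0; then v_{j-1} := N · v_j for j = 2, …, 2.

Pick v_2 = (1, 0, 0)ᵀ.
Then v_1 = N · v_2 = (-6, 8, -4)ᵀ.

Sanity check: (A − (-1)·I) v_1 = (0, 0, 0)ᵀ = 0. ✓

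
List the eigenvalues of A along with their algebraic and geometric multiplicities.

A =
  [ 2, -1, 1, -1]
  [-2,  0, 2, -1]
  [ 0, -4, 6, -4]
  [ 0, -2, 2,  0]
λ = 2: alg = 4, geom = 2

Step 1 — factor the characteristic polynomial to read off the algebraic multiplicities:
  χ_A(x) = (x - 2)^4

Step 2 — compute geometric multiplicities via the rank-nullity identity g(λ) = n − rank(A − λI):
  rank(A − (2)·I) = 2, so dim ker(A − (2)·I) = n − 2 = 2

Summary:
  λ = 2: algebraic multiplicity = 4, geometric multiplicity = 2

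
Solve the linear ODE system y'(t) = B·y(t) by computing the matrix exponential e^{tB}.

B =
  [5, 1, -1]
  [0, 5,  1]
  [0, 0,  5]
e^{tB} =
  [exp(5*t), t*exp(5*t), t^2*exp(5*t)/2 - t*exp(5*t)]
  [0, exp(5*t), t*exp(5*t)]
  [0, 0, exp(5*t)]

Strategy: write B = P · J · P⁻¹ where J is a Jordan canonical form, so e^{tB} = P · e^{tJ} · P⁻¹, and e^{tJ} can be computed block-by-block.

B has Jordan form
J =
  [5, 1, 0]
  [0, 5, 1]
  [0, 0, 5]
(up to reordering of blocks).

Per-block formulas:
  For a 3×3 Jordan block J_3(5): exp(t · J_3(5)) = e^(5t)·(I + t·N + (t^2/2)·N^2), where N is the 3×3 nilpotent shift.

After assembling e^{tJ} and conjugating by P, we get:

e^{tB} =
  [exp(5*t), t*exp(5*t), t^2*exp(5*t)/2 - t*exp(5*t)]
  [0, exp(5*t), t*exp(5*t)]
  [0, 0, exp(5*t)]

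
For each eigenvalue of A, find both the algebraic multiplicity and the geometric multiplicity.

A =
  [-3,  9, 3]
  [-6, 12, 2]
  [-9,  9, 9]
λ = 6: alg = 3, geom = 2

Step 1 — factor the characteristic polynomial to read off the algebraic multiplicities:
  χ_A(x) = (x - 6)^3

Step 2 — compute geometric multiplicities via the rank-nullity identity g(λ) = n − rank(A − λI):
  rank(A − (6)·I) = 1, so dim ker(A − (6)·I) = n − 1 = 2

Summary:
  λ = 6: algebraic multiplicity = 3, geometric multiplicity = 2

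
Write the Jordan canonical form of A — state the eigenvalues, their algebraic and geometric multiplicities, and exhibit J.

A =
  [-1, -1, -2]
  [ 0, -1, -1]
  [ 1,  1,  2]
J_3(0)

The characteristic polynomial is
  det(x·I − A) = x^3

Eigenvalues and multiplicities (the geometric multiplicity of λ is n − rank(A − λI), which equals the number of Jordan blocks for λ):
  λ = 0: algebraic multiplicity = 3, geometric multiplicity = 1

Determining the block sizes for each eigenvalue:
  λ = 0: one block (gm = 1), so the single block has size am = 3 → block sizes [3]

Assembling the blocks gives a Jordan form
J =
  [0, 1, 0]
  [0, 0, 1]
  [0, 0, 0]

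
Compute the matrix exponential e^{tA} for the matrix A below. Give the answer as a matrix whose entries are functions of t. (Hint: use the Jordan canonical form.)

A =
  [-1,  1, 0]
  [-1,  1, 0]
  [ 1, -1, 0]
e^{tA} =
  [1 - t, t, 0]
  [-t, t + 1, 0]
  [t, -t, 1]

Strategy: write A = P · J · P⁻¹ where J is a Jordan canonical form, so e^{tA} = P · e^{tJ} · P⁻¹, and e^{tJ} can be computed block-by-block.

A has Jordan form
J =
  [0, 1, 0]
  [0, 0, 0]
  [0, 0, 0]
(up to reordering of blocks).

Per-block formulas:
  For a 1×1 block at λ = 0: exp(t · [0]) = [e^(0t)].
  For a 2×2 Jordan block J_2(0): exp(t · J_2(0)) = e^(0t)·(I + t·N), where N is the 2×2 nilpotent shift.

After assembling e^{tJ} and conjugating by P, we get:

e^{tA} =
  [1 - t, t, 0]
  [-t, t + 1, 0]
  [t, -t, 1]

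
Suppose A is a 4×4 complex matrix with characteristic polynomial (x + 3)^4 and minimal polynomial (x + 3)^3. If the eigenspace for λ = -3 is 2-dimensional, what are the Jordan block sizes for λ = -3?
Block sizes for λ = -3: [3, 1]

Step 1 — from the characteristic polynomial, algebraic multiplicity of λ = -3 is 4. From dim ker(A − (-3)·I) = 2, there are exactly 2 Jordan blocks for λ = -3.
Step 2 — from the minimal polynomial, the factor (x + 3)^3 tells us the largest block for λ = -3 has size 3.
Step 3 — with total size 4, 2 blocks, and largest block 3, the block sizes (in nonincreasing order) are [3, 1].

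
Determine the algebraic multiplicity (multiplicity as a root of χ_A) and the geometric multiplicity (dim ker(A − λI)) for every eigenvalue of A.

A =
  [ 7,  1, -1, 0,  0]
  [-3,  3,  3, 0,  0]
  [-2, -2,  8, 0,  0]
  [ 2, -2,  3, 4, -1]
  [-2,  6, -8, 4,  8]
λ = 6: alg = 5, geom = 3

Step 1 — factor the characteristic polynomial to read off the algebraic multiplicities:
  χ_A(x) = (x - 6)^5

Step 2 — compute geometric multiplicities via the rank-nullity identity g(λ) = n − rank(A − λI):
  rank(A − (6)·I) = 2, so dim ker(A − (6)·I) = n − 2 = 3

Summary:
  λ = 6: algebraic multiplicity = 5, geometric multiplicity = 3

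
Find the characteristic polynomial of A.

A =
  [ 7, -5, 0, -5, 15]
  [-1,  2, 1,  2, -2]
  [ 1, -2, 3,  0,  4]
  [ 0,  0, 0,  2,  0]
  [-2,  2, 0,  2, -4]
x^5 - 10*x^4 + 40*x^3 - 80*x^2 + 80*x - 32

Expanding det(x·I − A) (e.g. by cofactor expansion or by noting that A is similar to its Jordan form J, which has the same characteristic polynomial as A) gives
  χ_A(x) = x^5 - 10*x^4 + 40*x^3 - 80*x^2 + 80*x - 32
which factors as (x - 2)^5. The eigenvalues (with algebraic multiplicities) are λ = 2 with multiplicity 5.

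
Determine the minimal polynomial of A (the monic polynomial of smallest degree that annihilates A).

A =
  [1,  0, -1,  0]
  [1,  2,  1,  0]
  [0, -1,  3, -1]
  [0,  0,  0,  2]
x^3 - 6*x^2 + 12*x - 8

The characteristic polynomial is χ_A(x) = (x - 2)^4, so the eigenvalues are known. The minimal polynomial is
  m_A(x) = Π_λ (x − λ)^{k_λ}
where k_λ is the size of the *largest* Jordan block for λ (equivalently, the smallest k with (A − λI)^k v = 0 for every generalised eigenvector v of λ).

  λ = 2: largest Jordan block has size 3, contributing (x − 2)^3

So m_A(x) = (x - 2)^3 = x^3 - 6*x^2 + 12*x - 8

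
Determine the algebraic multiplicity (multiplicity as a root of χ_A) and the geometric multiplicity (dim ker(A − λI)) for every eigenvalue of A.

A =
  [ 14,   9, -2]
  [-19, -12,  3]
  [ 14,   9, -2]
λ = 0: alg = 3, geom = 1

Step 1 — factor the characteristic polynomial to read off the algebraic multiplicities:
  χ_A(x) = x^3

Step 2 — compute geometric multiplicities via the rank-nullity identity g(λ) = n − rank(A − λI):
  rank(A − (0)·I) = 2, so dim ker(A − (0)·I) = n − 2 = 1

Summary:
  λ = 0: algebraic multiplicity = 3, geometric multiplicity = 1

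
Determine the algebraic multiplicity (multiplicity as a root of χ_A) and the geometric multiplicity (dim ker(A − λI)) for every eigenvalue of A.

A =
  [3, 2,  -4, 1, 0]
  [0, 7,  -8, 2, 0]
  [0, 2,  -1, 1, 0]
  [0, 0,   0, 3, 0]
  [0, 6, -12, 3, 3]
λ = 3: alg = 5, geom = 4

Step 1 — factor the characteristic polynomial to read off the algebraic multiplicities:
  χ_A(x) = (x - 3)^5

Step 2 — compute geometric multiplicities via the rank-nullity identity g(λ) = n − rank(A − λI):
  rank(A − (3)·I) = 1, so dim ker(A − (3)·I) = n − 1 = 4

Summary:
  λ = 3: algebraic multiplicity = 5, geometric multiplicity = 4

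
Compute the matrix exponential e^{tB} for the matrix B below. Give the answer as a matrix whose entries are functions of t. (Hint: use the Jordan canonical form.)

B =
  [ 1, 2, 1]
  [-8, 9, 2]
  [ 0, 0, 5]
e^{tB} =
  [-4*t*exp(5*t) + exp(5*t), 2*t*exp(5*t), t*exp(5*t)]
  [-8*t*exp(5*t), 4*t*exp(5*t) + exp(5*t), 2*t*exp(5*t)]
  [0, 0, exp(5*t)]

Strategy: write B = P · J · P⁻¹ where J is a Jordan canonical form, so e^{tB} = P · e^{tJ} · P⁻¹, and e^{tJ} can be computed block-by-block.

B has Jordan form
J =
  [5, 1, 0]
  [0, 5, 0]
  [0, 0, 5]
(up to reordering of blocks).

Per-block formulas:
  For a 2×2 Jordan block J_2(5): exp(t · J_2(5)) = e^(5t)·(I + t·N), where N is the 2×2 nilpotent shift.
  For a 1×1 block at λ = 5: exp(t · [5]) = [e^(5t)].

After assembling e^{tJ} and conjugating by P, we get:

e^{tB} =
  [-4*t*exp(5*t) + exp(5*t), 2*t*exp(5*t), t*exp(5*t)]
  [-8*t*exp(5*t), 4*t*exp(5*t) + exp(5*t), 2*t*exp(5*t)]
  [0, 0, exp(5*t)]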